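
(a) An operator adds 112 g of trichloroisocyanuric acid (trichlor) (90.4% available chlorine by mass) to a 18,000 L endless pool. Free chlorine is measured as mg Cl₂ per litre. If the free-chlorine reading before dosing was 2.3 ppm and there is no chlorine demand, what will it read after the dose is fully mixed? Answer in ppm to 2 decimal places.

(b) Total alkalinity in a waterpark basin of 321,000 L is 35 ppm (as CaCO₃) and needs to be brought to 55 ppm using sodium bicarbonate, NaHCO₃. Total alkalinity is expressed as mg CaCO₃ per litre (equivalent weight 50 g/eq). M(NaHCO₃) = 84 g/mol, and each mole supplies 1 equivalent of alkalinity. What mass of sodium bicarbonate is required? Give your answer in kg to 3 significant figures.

(a) Available chlorine delivered: 112 g × 0.904 = 101.2 g as Cl₂.
(a) Concentration rise: 101.2 g / 18,000 L = 5.625 mg/L = 5.62 ppm.
(a) Final FC: 2.3 + 5.62 = 7.92 ppm.

(b) Alkalinity to add: (55 − 35) = 20 mg/L as CaCO₃ × 321,000 L = 6420 g as CaCO₃.
(b) Equivalents: 6420 g ÷ 50 g/eq = 128.4 eq.
(b) NaHCO₃ supplies 1 eq per mole → 128.4 mol.
(b) Mass: 128.4 mol × 84 g/mol = 10,790 g.

(a) 7.92 ppm; (b) 10.8 kg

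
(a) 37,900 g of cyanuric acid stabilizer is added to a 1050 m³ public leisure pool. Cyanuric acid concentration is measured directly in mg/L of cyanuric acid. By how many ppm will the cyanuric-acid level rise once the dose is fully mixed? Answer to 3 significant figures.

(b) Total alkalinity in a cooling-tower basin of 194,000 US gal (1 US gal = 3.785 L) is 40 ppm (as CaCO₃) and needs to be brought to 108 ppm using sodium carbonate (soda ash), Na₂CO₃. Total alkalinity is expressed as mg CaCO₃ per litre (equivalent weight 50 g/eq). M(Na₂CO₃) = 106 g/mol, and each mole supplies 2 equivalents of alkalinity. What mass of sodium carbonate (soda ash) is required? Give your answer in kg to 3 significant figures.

(a) Volume: 1050 m³ = 1,050,000 L.
(a) Rise: 37,900 g / 1,050,000 L × 1000 = 36.1 mg/L.

(b) Volume: 194,000 US gal × 3.785 L/gal = 734,290 L.
(b) Alkalinity to add: (108 − 40) = 68 mg/L as CaCO₃ × 734,290 L = 49,930 g as CaCO₃.
(b) Equivalents: 49,930 g ÷ 50 g/eq = 998.6 eq.
(b) Each mole of Na₂CO₃ supplies 2 eq, so 998.6 / 2 = 499.3 mol.
(b) Mass: 499.3 mol × 106 g/mol = 52,930 g.

(a) 36.1 ppm; (b) 52.9 kg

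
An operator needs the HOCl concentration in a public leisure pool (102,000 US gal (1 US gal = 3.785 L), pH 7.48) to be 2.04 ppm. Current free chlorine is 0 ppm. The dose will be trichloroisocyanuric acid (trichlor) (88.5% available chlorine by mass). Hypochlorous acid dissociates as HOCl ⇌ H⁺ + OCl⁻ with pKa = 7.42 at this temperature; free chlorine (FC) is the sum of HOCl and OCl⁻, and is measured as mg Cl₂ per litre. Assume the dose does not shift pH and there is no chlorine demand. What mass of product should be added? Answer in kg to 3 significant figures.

1.91 kg

Volume: 102,000 US gal × 3.785 L/gal = 386,070 L.
[OCl⁻]/[HOCl] = 10^(pH − pKa) = 10^(7.48 − 7.42) = 1.148; fraction as HOCl = 1/(1 + 1.148) = 0.4655.
Free chlorine required for 2.04 ppm HOCl: 2.04 / 0.4655 = 4.382 ppm.
FC to add: 4.382 − 0 = 4.382 mg/L as Cl₂.
Cl₂ equivalent: 4.382 mg/L × 386,070 L = 1692 g.
Product at 88.5% available Cl: 1692 / 0.885 = 1912 g.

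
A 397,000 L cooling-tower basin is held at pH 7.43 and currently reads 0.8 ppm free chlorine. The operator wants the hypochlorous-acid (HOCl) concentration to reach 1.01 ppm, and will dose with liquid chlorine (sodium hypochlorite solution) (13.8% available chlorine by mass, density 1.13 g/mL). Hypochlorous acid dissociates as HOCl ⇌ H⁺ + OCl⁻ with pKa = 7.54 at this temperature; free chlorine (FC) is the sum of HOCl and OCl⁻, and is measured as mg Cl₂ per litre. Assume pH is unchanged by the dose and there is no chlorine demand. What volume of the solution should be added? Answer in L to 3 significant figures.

[OCl⁻]/[HOCl] = 10^(pH − pKa) = 10^(7.43 − 7.54) = 0.7762; fraction as HOCl = 1/(1 + 0.7762) = 0.563.
Free chlorine required for 1.01 ppm HOCl: 1.01 / 0.563 = 1.794 ppm.
FC to add: 1.794 − 0.8 = 0.994 mg/L as Cl₂.
Cl₂ equivalent: 0.994 mg/L × 397,000 L = 394.6 g.
Product at 13.8% available Cl: 394.6 / 0.138 = 2860 g.
Volume: 2860 g ÷ 1.13 g/mL = 2531 mL.

2.53 L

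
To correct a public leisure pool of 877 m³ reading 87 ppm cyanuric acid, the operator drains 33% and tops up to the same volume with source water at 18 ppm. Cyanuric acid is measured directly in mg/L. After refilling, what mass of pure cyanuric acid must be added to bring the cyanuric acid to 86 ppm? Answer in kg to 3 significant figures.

Volume: 877 m³ = 877,000 L.
After draining 33% and refilling: 87 × 0.67 + 18 × 0.33 = 64.23 ppm.
Deficit to target: 86 − 64.23 = 21.77 mg/L.
Mass: 21.77 mg/L × 877,000 L = 19,090 g cyanuric acid.

19.1 kg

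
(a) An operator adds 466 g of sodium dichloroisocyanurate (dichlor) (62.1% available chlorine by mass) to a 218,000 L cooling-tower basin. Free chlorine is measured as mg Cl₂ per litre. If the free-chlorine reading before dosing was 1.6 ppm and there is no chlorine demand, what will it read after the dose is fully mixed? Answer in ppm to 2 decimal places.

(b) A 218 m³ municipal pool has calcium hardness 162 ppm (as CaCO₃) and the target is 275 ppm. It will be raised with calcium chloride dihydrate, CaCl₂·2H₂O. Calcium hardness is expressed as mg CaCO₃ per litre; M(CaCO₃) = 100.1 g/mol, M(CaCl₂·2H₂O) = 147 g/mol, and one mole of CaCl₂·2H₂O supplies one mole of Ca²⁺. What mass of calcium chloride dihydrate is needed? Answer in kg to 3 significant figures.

(a) 2.93 ppm; (b) 36.2 kg

(a) Available chlorine delivered: 466 g × 0.621 = 289.4 g as Cl₂.
(a) Concentration rise: 289.4 g / 218,000 L = 1.327 mg/L = 1.33 ppm.
(a) Final FC: 1.6 + 1.33 = 2.93 ppm.

(b) Volume: 218 m³ = 218,000 L.
(b) Hardness to add: (275 − 162) = 113 mg/L as CaCO₃ × 218,000 L = 24,630 g as CaCO₃.
(b) Moles of Ca²⁺ (1 mol Ca²⁺ ≡ 1 mol CaCO₃): 24,630 / 100.1 g/mol = 246.1 mol.
(b) Mass of CaCl₂·2H₂O: 246.1 × 147 = 36,180 g.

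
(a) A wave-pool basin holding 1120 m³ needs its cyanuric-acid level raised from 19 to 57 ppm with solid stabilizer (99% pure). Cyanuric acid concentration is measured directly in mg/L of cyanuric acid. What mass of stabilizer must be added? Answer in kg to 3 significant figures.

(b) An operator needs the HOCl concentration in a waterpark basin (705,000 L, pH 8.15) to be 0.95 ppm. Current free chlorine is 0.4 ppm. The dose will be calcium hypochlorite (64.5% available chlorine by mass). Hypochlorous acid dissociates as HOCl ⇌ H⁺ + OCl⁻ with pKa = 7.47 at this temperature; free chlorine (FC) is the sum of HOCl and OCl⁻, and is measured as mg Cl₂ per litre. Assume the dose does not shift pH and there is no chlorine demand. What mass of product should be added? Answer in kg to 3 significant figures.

(a) 43.0 kg; (b) 5.57 kg

(a) Volume: 1120 m³ = 1,120,000 L.
(a) CYA to add: (57 − 19) = 38 mg/L × 1,120,000 L = 42,560 g cyanuric acid.
(a) At 99% purity: 42,560 / 0.99 = 42,990 g product.

(b) [OCl⁻]/[HOCl] = 10^(pH − pKa) = 10^(8.15 − 7.47) = 4.786; fraction as HOCl = 1/(1 + 4.786) = 0.1728.
(b) Free chlorine required for 0.95 ppm HOCl: 0.95 / 0.1728 = 5.497 ppm.
(b) FC to add: 5.497 − 0.4 = 5.097 mg/L as Cl₂.
(b) Cl₂ equivalent: 5.097 mg/L × 705,000 L = 3593 g.
(b) Product at 64.5% available Cl: 3593 / 0.645 = 5571 g.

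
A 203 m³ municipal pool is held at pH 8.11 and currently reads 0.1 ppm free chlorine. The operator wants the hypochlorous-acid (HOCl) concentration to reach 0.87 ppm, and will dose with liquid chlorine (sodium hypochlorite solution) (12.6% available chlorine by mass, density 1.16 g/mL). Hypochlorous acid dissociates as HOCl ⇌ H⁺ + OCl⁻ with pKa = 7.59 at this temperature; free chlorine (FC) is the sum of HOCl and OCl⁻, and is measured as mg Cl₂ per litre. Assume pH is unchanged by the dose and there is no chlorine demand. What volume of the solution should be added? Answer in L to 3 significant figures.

5.07 L

Volume: 203 m³ = 203,000 L.
[OCl⁻]/[HOCl] = 10^(pH − pKa) = 10^(8.11 − 7.59) = 3.311; fraction as HOCl = 1/(1 + 3.311) = 0.2319.
Free chlorine required for 0.87 ppm HOCl: 0.87 / 0.2319 = 3.751 ppm.
FC to add: 3.751 − 0.1 = 3.651 mg/L as Cl₂.
Cl₂ equivalent: 3.651 mg/L × 203,000 L = 741.1 g.
Product at 12.6% available Cl: 741.1 / 0.126 = 5882 g.
Volume: 5882 g ÷ 1.16 g/mL = 5071 mL.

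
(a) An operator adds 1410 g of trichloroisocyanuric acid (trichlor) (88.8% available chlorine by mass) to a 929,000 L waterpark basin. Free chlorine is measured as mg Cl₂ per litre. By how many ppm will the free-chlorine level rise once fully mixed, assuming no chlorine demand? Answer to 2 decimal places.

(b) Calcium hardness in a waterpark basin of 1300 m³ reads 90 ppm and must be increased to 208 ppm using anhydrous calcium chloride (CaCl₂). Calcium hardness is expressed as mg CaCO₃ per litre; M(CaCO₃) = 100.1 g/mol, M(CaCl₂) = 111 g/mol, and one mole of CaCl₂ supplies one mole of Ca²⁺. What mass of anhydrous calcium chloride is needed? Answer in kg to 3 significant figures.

(a) Available chlorine delivered: 1410 g × 0.888 = 1252 g as Cl₂.
(a) Concentration rise: 1252 g / 929,000 L = 1.348 mg/L = 1.35 ppm.

(b) Volume: 1300 m³ = 1,300,000 L.
(b) Hardness to add: (208 − 90) = 118 mg/L as CaCO₃ × 1,300,000 L = 153,400 g as CaCO₃.
(b) Moles of Ca²⁺ (1 mol Ca²⁺ ≡ 1 mol CaCO₃): 153,400 / 100.1 g/mol = 1532 mol.
(b) Mass of CaCl₂: 1532 × 111 = 170,100 g.

(a) 1.35 ppm; (b) 170 kg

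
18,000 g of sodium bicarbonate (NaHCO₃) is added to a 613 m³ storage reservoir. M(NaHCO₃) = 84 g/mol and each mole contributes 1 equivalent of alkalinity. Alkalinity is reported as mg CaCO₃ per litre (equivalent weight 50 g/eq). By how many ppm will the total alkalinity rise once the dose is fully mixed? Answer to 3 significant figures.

17.5 ppm

Volume: 613 m³ = 613,000 L.
Moles of NaHCO₃: 18,000 g ÷ 84 g/mol = 214.3 mol → 214.3 eq of alkalinity.
As CaCO₃: 214.3 eq × 50 g/eq = 10,710 g.
Rise: 10,710 g / 613,000 L × 1000 = 17.48 mg/L.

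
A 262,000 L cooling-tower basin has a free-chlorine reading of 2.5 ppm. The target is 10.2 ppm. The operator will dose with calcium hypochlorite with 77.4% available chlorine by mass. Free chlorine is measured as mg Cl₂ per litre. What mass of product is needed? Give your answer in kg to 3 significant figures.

2.61 kg

Chlorine deficit: 10.2 − 2.5 = 7.7 ppm = 7.7 mg/L as Cl₂.
Cl₂ equivalent needed: 7.7 mg/L × 262,000 L = 2,017,000 mg = 2017 g.
Product at 77.4% available chlorine: 2017 / 0.774 = 2606 g.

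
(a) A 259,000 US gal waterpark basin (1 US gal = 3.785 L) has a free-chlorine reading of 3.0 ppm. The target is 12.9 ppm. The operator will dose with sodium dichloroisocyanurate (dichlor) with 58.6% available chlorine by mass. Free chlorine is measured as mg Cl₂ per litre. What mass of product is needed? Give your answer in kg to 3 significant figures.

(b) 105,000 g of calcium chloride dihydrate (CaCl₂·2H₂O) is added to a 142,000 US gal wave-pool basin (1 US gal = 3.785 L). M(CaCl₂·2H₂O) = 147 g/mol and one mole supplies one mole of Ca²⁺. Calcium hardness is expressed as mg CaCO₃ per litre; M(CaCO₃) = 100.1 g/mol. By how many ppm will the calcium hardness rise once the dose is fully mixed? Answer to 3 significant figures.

(a) 16.6 kg; (b) 133 ppm

(a) Volume: 259,000 US gal × 3.785 L/gal = 980,315 L.
(a) Chlorine deficit: 12.9 − 3.0 = 9.9 ppm = 9.9 mg/L as Cl₂.
(a) Cl₂ equivalent needed: 9.9 mg/L × 980,315 L = 9,705,000 mg = 9705 g.
(a) Product at 58.6% available chlorine: 9705 / 0.586 = 16,560 g.

(b) Volume: 142,000 US gal × 3.785 L/gal = 537,470 L.
(b) Moles of Ca²⁺: 105,000 g ÷ 147 g/mol = 714.3 mol.
(b) As CaCO₃: 714.3 mol × 100.1 g/mol = 71,500 g.
(b) Rise: 71,500 g / 537,470 L × 1000 = 133 mg/L.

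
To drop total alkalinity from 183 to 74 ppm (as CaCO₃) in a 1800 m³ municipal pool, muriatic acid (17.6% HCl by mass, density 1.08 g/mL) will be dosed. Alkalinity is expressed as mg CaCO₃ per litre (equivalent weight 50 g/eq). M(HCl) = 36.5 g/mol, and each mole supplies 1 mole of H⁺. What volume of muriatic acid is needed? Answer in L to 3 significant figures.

Volume: 1800 m³ = 1,800,000 L.
Alkalinity to neutralize: (183 − 74) = 109 mg/L as CaCO₃ × 1,800,000 L = 196,200 g as CaCO₃.
Equivalents of H⁺ required: 196,200 ÷ 50 g/eq = 3924 eq = 3924 mol HCl.
Mass of HCl: 3924 × 36.5 = 143,200 g.
Mass of 17.6% solution: 143,200 / 0.176 = 813,800 g.
Volume: 813,800 g ÷ 1.08 g/mL = 753,500 mL.

754 L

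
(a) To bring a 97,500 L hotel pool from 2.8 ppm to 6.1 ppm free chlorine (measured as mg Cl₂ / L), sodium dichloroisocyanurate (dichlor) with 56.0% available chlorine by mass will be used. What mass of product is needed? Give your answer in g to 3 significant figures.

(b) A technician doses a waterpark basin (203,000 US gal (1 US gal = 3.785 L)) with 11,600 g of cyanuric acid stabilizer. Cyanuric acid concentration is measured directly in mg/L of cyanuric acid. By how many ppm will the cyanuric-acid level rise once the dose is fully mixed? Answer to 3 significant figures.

(a) Chlorine deficit: 6.1 − 2.8 = 3.3 ppm = 3.3 mg/L as Cl₂.
(a) Cl₂ equivalent needed: 3.3 mg/L × 97,500 L = 321,800 mg = 321.8 g.
(a) Product at 56.0% available chlorine: 321.8 / 0.56 = 574.6 g.

(b) Volume: 203,000 US gal × 3.785 L/gal = 768,355 L.
(b) Rise: 11,600 g / 768,355 L × 1000 = 15.1 mg/L.

(a) 575 g; (b) 15.1 ppm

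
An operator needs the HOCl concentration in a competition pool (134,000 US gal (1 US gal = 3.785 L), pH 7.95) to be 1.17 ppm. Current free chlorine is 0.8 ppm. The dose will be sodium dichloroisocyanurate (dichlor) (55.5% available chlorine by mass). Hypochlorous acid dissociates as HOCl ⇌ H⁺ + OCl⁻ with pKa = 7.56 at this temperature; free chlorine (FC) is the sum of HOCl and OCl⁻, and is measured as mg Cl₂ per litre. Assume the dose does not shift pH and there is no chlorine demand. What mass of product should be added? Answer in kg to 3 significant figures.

2.96 kg

Volume: 134,000 US gal × 3.785 L/gal = 507,190 L.
[OCl⁻]/[HOCl] = 10^(pH − pKa) = 10^(7.95 − 7.56) = 2.455; fraction as HOCl = 1/(1 + 2.455) = 0.2895.
Free chlorine required for 1.17 ppm HOCl: 1.17 / 0.2895 = 4.042 ppm.
FC to add: 4.042 − 0.8 = 3.242 mg/L as Cl₂.
Cl₂ equivalent: 3.242 mg/L × 507,190 L = 1644 g.
Product at 55.5% available Cl: 1644 / 0.555 = 2963 g.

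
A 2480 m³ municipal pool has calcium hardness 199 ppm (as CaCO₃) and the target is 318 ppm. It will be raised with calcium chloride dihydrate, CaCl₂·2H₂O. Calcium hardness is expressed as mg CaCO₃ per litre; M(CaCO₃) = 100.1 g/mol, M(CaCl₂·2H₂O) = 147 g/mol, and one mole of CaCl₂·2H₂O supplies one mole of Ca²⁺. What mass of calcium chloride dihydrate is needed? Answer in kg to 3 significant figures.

Volume: 2480 m³ = 2,480,000 L.
Hardness to add: (318 − 199) = 119 mg/L as CaCO₃ × 2,480,000 L = 295,100 g as CaCO₃.
Moles of Ca²⁺ (1 mol Ca²⁺ ≡ 1 mol CaCO₃): 295,100 / 100.1 g/mol = 2948 mol.
Mass of CaCl₂·2H₂O: 2948 × 147 = 433,400 g.

433 kg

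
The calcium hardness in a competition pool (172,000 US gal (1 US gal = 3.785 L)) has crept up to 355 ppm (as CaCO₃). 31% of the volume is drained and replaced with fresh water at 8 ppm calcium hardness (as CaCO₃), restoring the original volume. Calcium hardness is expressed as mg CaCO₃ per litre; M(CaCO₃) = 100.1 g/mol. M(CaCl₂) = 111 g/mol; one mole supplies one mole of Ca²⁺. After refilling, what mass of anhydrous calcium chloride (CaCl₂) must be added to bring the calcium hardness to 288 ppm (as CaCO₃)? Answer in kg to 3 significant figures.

29.3 kg

Volume: 172,000 US gal × 3.785 L/gal = 651,020 L.
After draining 31% and refilling: 355 × 0.69 + 8 × 0.31 = 247.43 ppm.
Deficit to target: 288 − 247.43 = 40.57 mg/L.
As CaCO₃: 40.57 mg/L × 651,020 L = 26,410 g; ÷ 100.1 = 263.9 mol Ca²⁺.
Mass: 263.9 × 111 = 29,290 g.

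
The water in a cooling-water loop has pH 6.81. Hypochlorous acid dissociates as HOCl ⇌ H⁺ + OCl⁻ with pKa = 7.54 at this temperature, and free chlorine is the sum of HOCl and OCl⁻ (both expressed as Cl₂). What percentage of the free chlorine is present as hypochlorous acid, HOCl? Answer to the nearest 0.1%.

84.3%

[OCl⁻]/[HOCl] = 10^(pH − pKa) = 10^(6.81 − 7.54) = 10^-0.73 = 0.1862.
Fraction as HOCl = 1 / (1 + 0.1862) = 0.843.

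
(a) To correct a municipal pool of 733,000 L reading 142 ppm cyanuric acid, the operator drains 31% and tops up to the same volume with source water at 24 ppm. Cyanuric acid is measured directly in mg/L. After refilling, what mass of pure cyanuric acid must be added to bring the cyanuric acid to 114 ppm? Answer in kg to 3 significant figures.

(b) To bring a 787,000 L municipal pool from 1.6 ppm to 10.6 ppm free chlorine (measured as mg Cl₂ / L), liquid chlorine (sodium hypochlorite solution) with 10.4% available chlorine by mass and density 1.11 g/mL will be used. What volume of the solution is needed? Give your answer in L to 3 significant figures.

(a) After draining 31% and refilling: 142 × 0.69 + 24 × 0.31 = 105.42 ppm.
(a) Deficit to target: 114 − 105.42 = 8.58 mg/L.
(a) Mass: 8.58 mg/L × 733,000 L = 6289 g cyanuric acid.

(b) Chlorine deficit: 10.6 − 1.6 = 9 ppm = 9 mg/L as Cl₂.
(b) Cl₂ equivalent needed: 9 mg/L × 787,000 L = 7,083,000 mg = 7083 g.
(b) Product at 10.4% available chlorine: 7083 / 0.104 = 68,110 g.
(b) Volume at density 1.11 g/mL: 68,110 g ÷ 1.11 g/mL = 61,360 mL.

(a) 6.29 kg; (b) 61.4 L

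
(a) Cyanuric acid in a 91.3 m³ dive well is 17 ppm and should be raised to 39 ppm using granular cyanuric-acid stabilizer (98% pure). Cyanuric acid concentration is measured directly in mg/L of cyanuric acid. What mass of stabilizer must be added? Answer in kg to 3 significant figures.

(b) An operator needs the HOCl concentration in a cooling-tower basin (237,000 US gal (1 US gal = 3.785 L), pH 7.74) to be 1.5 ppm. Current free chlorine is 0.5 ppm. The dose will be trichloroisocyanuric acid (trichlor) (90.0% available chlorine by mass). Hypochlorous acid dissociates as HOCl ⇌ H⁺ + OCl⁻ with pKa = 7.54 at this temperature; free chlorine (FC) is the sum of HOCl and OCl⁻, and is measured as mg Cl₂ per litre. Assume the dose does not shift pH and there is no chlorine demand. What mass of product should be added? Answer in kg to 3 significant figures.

(a) Volume: 91.3 m³ = 91,300 L.
(a) CYA to add: (39 − 17) = 22 mg/L × 91,300 L = 2009 g cyanuric acid.
(a) At 98% purity: 2009 / 0.98 = 2050 g product.

(b) Volume: 237,000 US gal × 3.785 L/gal = 897,045 L.
(b) [OCl⁻]/[HOCl] = 10^(pH − pKa) = 10^(7.74 − 7.54) = 1.585; fraction as HOCl = 1/(1 + 1.585) = 0.3869.
(b) Free chlorine required for 1.5 ppm HOCl: 1.5 / 0.3869 = 3.877 ppm.
(b) FC to add: 3.877 − 0.5 = 3.377 mg/L as Cl₂.
(b) Cl₂ equivalent: 3.377 mg/L × 897,045 L = 3030 g.
(b) Product at 90.0% available Cl: 3030 / 0.9 = 3366 g.

(a) 2.05 kg; (b) 3.37 kg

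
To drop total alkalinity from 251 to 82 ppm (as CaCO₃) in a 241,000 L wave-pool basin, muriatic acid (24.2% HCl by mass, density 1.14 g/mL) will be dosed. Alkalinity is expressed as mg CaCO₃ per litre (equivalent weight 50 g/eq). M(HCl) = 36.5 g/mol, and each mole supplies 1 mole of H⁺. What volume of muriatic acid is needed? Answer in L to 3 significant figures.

108 L

Alkalinity to neutralize: (251 − 82) = 169 mg/L as CaCO₃ × 241,000 L = 40,730 g as CaCO₃.
Equivalents of H⁺ required: 40,730 ÷ 50 g/eq = 814.6 eq = 814.6 mol HCl.
Mass of HCl: 814.6 × 36.5 = 29,730 g.
Mass of 24.2% solution: 29,730 / 0.242 = 122,900 g.
Volume: 122,900 g ÷ 1.14 g/mL = 107,800 mL.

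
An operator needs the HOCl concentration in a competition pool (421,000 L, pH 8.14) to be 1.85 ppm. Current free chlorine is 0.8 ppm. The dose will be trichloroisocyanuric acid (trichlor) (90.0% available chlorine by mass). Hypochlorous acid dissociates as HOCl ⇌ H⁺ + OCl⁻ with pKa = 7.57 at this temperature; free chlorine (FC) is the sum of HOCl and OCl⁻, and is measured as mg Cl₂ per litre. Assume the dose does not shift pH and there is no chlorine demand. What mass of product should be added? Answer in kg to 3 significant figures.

[OCl⁻]/[HOCl] = 10^(pH − pKa) = 10^(8.14 − 7.57) = 3.715; fraction as HOCl = 1/(1 + 3.715) = 0.2121.
Free chlorine required for 1.85 ppm HOCl: 1.85 / 0.2121 = 8.723 ppm.
FC to add: 8.723 − 0.8 = 7.923 mg/L as Cl₂.
Cl₂ equivalent: 7.923 mg/L × 421,000 L = 3336 g.
Product at 90.0% available Cl: 3336 / 0.9 = 3706 g.

3.71 kg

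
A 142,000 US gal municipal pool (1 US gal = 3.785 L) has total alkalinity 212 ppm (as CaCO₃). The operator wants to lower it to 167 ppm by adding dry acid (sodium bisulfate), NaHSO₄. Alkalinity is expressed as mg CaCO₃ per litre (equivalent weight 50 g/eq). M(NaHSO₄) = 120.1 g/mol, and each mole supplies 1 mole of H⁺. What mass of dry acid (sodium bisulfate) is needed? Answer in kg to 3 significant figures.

Volume: 142,000 US gal × 3.785 L/gal = 537,470 L.
Alkalinity to neutralize: (212 − 167) = 45 mg/L as CaCO₃ × 537,470 L = 24,190 g as CaCO₃.
Equivalents of H⁺ required: 24,190 ÷ 50 g/eq = 483.7 eq = 483.7 mol NaHSO₄.
Mass of NaHSO₄: 483.7 × 120.1 = 58,100 g.

58.1 kg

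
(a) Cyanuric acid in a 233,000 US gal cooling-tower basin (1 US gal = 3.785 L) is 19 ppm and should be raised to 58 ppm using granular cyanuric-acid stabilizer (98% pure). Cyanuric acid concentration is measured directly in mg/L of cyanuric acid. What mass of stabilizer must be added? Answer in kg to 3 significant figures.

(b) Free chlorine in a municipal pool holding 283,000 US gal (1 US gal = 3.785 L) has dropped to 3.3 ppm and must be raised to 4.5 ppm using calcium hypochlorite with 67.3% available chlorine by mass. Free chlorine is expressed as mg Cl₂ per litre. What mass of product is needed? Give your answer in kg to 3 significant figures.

(a) 35.1 kg; (b) 1.91 kg

(a) Volume: 233,000 US gal × 3.785 L/gal = 881,905 L.
(a) CYA to add: (58 − 19) = 39 mg/L × 881,905 L = 34,390 g cyanuric acid.
(a) At 98% purity: 34,390 / 0.98 = 35,100 g product.

(b) Volume: 283,000 US gal × 3.785 L/gal = 1,071,155 L.
(b) Chlorine deficit: 4.5 − 3.3 = 1.2 ppm = 1.2 mg/L as Cl₂.
(b) Cl₂ equivalent needed: 1.2 mg/L × 1,071,155 L = 1,285,000 mg = 1285 g.
(b) Product at 67.3% available chlorine: 1285 / 0.673 = 1910 g.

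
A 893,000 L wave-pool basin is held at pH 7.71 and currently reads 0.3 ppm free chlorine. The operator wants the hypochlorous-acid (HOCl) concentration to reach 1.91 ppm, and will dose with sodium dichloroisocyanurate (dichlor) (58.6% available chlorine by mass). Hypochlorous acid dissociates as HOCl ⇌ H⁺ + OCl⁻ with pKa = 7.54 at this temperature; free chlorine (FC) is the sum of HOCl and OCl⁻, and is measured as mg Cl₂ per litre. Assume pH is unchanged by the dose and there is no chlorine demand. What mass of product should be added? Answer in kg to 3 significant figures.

6.76 kg

[OCl⁻]/[HOCl] = 10^(pH − pKa) = 10^(7.71 − 7.54) = 1.479; fraction as HOCl = 1/(1 + 1.479) = 0.4034.
Free chlorine required for 1.91 ppm HOCl: 1.91 / 0.4034 = 4.735 ppm.
FC to add: 4.735 − 0.3 = 4.435 mg/L as Cl₂.
Cl₂ equivalent: 4.435 mg/L × 893,000 L = 3961 g.
Product at 58.6% available Cl: 3961 / 0.586 = 6759 g.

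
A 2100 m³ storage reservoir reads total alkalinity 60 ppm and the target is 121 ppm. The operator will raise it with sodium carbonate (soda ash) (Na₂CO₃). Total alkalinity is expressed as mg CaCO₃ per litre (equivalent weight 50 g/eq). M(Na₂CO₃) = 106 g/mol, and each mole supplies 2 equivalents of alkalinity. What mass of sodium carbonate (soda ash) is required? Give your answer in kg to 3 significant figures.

136 kg

Volume: 2100 m³ = 2,100,000 L.
Alkalinity to add: (121 − 60) = 61 mg/L as CaCO₃ × 2,100,000 L = 128,100 g as CaCO₃.
Equivalents: 128,100 g ÷ 50 g/eq = 2562 eq.
Each mole of Na₂CO₃ supplies 2 eq, so 2562 / 2 = 1281 mol.
Mass: 1281 mol × 106 g/mol = 135,800 g.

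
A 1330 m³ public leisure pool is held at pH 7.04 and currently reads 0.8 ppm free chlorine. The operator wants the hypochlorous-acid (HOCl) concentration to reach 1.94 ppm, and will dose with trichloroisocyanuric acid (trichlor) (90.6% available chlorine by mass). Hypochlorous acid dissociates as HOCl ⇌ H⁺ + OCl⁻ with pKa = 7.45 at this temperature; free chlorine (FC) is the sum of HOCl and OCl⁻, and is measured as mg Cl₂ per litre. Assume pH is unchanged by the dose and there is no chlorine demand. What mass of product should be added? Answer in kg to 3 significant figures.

Volume: 1330 m³ = 1,330,000 L.
[OCl⁻]/[HOCl] = 10^(pH − pKa) = 10^(7.04 − 7.45) = 0.389; fraction as HOCl = 1/(1 + 0.389) = 0.7199.
Free chlorine required for 1.94 ppm HOCl: 1.94 / 0.7199 = 2.695 ppm.
FC to add: 2.695 − 0.8 = 1.895 mg/L as Cl₂.
Cl₂ equivalent: 1.895 mg/L × 1,330,000 L = 2520 g.
Product at 90.6% available Cl: 2520 / 0.906 = 2781 g.

2.78 kg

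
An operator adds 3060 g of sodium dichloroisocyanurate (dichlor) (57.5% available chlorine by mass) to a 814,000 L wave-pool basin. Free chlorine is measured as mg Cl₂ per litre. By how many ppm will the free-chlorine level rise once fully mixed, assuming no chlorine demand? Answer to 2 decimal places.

2.16 ppm

Available chlorine delivered: 3060 g × 0.575 = 1759 g as Cl₂.
Concentration rise: 1759 g / 814,000 L = 2.162 mg/L = 2.16 ppm.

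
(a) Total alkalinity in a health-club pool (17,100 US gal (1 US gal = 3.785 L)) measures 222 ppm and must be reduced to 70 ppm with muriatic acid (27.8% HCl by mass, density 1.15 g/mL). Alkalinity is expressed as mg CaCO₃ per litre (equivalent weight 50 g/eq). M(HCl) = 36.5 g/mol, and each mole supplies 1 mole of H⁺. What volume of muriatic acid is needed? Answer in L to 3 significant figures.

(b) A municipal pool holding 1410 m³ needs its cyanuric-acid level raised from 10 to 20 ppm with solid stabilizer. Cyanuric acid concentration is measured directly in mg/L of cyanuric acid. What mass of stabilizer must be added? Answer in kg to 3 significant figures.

(a) Volume: 17,100 US gal × 3.785 L/gal = 64,724 L.
(a) Alkalinity to neutralize: (222 − 70) = 152 mg/L as CaCO₃ × 64,724 L = 9838 g as CaCO₃.
(a) Equivalents of H⁺ required: 9838 ÷ 50 g/eq = 196.8 eq = 196.8 mol HCl.
(a) Mass of HCl: 196.8 × 36.5 = 7182 g.
(a) Mass of 27.8% solution: 7182 / 0.278 = 25,830 g.
(a) Volume: 25,830 g ÷ 1.15 g/mL = 22,460 mL.

(b) Volume: 1410 m³ = 1,410,000 L.
(b) CYA to add: (20 − 10) = 10 mg/L × 1,410,000 L = 14,100 g cyanuric acid.

(a) 22.5 L; (b) 14.1 kg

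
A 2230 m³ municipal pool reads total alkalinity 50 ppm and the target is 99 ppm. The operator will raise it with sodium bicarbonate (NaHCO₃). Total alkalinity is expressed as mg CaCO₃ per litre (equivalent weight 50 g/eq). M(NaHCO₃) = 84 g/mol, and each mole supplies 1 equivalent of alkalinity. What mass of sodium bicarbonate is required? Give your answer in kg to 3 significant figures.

Volume: 2230 m³ = 2,230,000 L.
Alkalinity to add: (99 − 50) = 49 mg/L as CaCO₃ × 2,230,000 L = 109,300 g as CaCO₃.
Equivalents: 109,300 g ÷ 50 g/eq = 2185 eq.
NaHCO₃ supplies 1 eq per mole → 2185 mol.
Mass: 2185 mol × 84 g/mol = 183,600 g.

184 kg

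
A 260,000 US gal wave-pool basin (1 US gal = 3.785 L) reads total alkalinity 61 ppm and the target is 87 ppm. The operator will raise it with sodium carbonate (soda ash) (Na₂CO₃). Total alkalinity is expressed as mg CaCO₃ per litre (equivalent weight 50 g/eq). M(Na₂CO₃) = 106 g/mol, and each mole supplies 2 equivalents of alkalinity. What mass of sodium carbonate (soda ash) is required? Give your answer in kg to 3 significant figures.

27.1 kg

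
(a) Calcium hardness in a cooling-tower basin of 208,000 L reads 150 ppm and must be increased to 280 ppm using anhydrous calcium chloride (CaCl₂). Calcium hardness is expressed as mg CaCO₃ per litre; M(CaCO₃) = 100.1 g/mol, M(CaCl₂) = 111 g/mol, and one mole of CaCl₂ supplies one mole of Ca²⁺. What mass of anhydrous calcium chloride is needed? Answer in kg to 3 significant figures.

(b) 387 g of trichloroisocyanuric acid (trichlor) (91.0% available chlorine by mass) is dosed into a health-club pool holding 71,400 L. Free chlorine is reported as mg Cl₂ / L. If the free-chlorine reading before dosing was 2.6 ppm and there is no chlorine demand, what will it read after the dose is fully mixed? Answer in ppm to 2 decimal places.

(a) Hardness to add: (280 − 150) = 130 mg/L as CaCO₃ × 208,000 L = 27,040 g as CaCO₃.
(a) Moles of Ca²⁺ (1 mol Ca²⁺ ≡ 1 mol CaCO₃): 27,040 / 100.1 g/mol = 270.1 mol.
(a) Mass of CaCl₂: 270.1 × 111 = 29,980 g.

(b) Available chlorine delivered: 387 g × 0.91 = 352.2 g as Cl₂.
(b) Concentration rise: 352.2 g / 71,400 L = 4.932 mg/L = 4.93 ppm.
(b) Final FC: 2.6 + 4.93 = 7.53 ppm.

(a) 30.0 kg; (b) 7.53 ppm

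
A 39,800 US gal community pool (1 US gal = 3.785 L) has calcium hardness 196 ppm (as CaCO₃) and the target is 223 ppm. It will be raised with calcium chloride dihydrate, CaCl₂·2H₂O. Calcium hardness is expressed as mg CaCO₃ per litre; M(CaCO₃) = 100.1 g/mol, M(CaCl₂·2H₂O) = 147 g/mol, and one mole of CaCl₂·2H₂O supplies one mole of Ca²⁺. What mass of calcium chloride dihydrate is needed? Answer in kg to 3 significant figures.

5.97 kg

Volume: 39,800 US gal × 3.785 L/gal = 150,643 L.
Hardness to add: (223 − 196) = 27 mg/L as CaCO₃ × 150,643 L = 4067 g as CaCO₃.
Moles of Ca²⁺ (1 mol Ca²⁺ ≡ 1 mol CaCO₃): 4067 / 100.1 g/mol = 40.63 mol.
Mass of CaCl₂·2H₂O: 40.63 × 147 = 5973 g.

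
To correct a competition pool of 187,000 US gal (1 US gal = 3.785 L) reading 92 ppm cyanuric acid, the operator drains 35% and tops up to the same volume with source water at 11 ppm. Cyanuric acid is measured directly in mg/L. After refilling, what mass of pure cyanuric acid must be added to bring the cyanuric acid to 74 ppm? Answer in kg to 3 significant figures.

7.33 kg

Volume: 187,000 US gal × 3.785 L/gal = 707,795 L.
After draining 35% and refilling: 92 × 0.65 + 11 × 0.35 = 63.65 ppm.
Deficit to target: 74 − 63.65 = 10.35 mg/L.
Mass: 10.35 mg/L × 707,795 L = 7326 g cyanuric acid.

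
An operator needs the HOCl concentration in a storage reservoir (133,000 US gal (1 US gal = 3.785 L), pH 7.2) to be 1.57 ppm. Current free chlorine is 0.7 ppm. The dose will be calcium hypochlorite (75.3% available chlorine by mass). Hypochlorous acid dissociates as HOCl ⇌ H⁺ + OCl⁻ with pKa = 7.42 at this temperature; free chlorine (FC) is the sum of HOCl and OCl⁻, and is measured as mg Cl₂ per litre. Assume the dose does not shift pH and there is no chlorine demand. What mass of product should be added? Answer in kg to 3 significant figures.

1.21 kg

Volume: 133,000 US gal × 3.785 L/gal = 503,405 L.
[OCl⁻]/[HOCl] = 10^(pH − pKa) = 10^(7.2 − 7.42) = 0.6026; fraction as HOCl = 1/(1 + 0.6026) = 0.624.
Free chlorine required for 1.57 ppm HOCl: 1.57 / 0.624 = 2.516 ppm.
FC to add: 2.516 − 0.7 = 1.816 mg/L as Cl₂.
Cl₂ equivalent: 1.816 mg/L × 503,405 L = 914.2 g.
Product at 75.3% available Cl: 914.2 / 0.753 = 1214 g.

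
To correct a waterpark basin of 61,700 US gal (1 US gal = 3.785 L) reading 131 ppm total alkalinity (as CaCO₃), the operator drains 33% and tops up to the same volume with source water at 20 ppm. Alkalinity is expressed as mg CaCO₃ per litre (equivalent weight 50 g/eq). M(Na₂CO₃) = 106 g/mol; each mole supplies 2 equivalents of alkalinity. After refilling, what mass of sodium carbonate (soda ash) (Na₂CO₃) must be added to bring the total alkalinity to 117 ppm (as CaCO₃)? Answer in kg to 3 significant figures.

5.60 kg

Volume: 61,700 US gal × 3.785 L/gal = 233,534 L.
After draining 33% and refilling: 131 × 0.67 + 20 × 0.33 = 94.37 ppm.
Deficit to target: 117 − 94.37 = 22.63 mg/L.
As CaCO₃: 22.63 mg/L × 233,534 L = 5285 g; ÷ 50 g/eq ÷ 2 = 52.85 mol Na₂CO₃.
Mass: 52.85 × 106 = 5602 g.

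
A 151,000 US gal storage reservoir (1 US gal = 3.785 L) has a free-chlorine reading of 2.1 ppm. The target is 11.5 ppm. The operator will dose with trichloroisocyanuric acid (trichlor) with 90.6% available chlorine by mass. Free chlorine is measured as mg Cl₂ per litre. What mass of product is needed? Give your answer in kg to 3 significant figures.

Volume: 151,000 US gal × 3.785 L/gal = 571,535 L.
Chlorine deficit: 11.5 − 2.1 = 9.4 ppm = 9.4 mg/L as Cl₂.
Cl₂ equivalent needed: 9.4 mg/L × 571,535 L = 5,372,000 mg = 5372 g.
Product at 90.6% available chlorine: 5372 / 0.906 = 5930 g.

5.93 kg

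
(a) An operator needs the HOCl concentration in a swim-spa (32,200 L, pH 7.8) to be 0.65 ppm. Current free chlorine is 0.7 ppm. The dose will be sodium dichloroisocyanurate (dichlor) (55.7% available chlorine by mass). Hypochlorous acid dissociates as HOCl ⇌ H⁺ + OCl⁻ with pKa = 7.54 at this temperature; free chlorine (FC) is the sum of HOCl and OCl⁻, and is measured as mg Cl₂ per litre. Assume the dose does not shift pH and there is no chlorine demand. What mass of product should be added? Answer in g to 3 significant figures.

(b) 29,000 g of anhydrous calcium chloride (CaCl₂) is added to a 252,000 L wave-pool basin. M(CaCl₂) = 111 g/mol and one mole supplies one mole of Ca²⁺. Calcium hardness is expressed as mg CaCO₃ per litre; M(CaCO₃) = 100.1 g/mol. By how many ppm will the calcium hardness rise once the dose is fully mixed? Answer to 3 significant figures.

(a) 65.5 g; (b) 104 ppm

(a) [OCl⁻]/[HOCl] = 10^(pH − pKa) = 10^(7.8 − 7.54) = 1.82; fraction as HOCl = 1/(1 + 1.82) = 0.3546.
(a) Free chlorine required for 0.65 ppm HOCl: 0.65 / 0.3546 = 1.833 ppm.
(a) FC to add: 1.833 − 0.7 = 1.133 mg/L as Cl₂.
(a) Cl₂ equivalent: 1.133 mg/L × 32,200 L = 36.48 g.
(a) Product at 55.7% available Cl: 36.48 / 0.557 = 65.49 g.

(b) Moles of Ca²⁺: 29,000 g ÷ 111 g/mol = 261.3 mol.
(b) As CaCO₃: 261.3 mol × 100.1 g/mol = 26,150 g.
(b) Rise: 26,150 g / 252,000 L × 1000 = 103.8 mg/L.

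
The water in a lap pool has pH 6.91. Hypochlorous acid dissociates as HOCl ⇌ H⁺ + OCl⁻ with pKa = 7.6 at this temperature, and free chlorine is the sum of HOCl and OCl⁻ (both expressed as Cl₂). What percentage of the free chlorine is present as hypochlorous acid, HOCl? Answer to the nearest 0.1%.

[OCl⁻]/[HOCl] = 10^(pH − pKa) = 10^(6.91 − 7.6) = 10^-0.69 = 0.2042.
Fraction as HOCl = 1 / (1 + 0.2042) = 0.8304.

83.0%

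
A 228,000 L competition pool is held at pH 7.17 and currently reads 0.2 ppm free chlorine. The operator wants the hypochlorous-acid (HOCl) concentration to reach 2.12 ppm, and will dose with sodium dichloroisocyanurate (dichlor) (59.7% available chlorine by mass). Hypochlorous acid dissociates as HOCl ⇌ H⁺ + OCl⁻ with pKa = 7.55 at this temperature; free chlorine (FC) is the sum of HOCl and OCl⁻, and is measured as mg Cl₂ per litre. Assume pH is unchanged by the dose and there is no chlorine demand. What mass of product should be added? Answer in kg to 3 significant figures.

[OCl⁻]/[HOCl] = 10^(pH − pKa) = 10^(7.17 − 7.55) = 0.4169; fraction as HOCl = 1/(1 + 0.4169) = 0.7058.
Free chlorine required for 2.12 ppm HOCl: 2.12 / 0.7058 = 3.004 ppm.
FC to add: 3.004 − 0.2 = 2.804 mg/L as Cl₂.
Cl₂ equivalent: 2.804 mg/L × 228,000 L = 639.3 g.
Product at 59.7% available Cl: 639.3 / 0.597 = 1071 g.

1.07 kg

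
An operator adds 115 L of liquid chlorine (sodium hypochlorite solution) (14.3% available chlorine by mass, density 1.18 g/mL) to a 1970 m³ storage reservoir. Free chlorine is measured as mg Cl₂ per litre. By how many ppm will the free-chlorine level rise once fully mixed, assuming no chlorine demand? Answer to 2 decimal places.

9.85 ppm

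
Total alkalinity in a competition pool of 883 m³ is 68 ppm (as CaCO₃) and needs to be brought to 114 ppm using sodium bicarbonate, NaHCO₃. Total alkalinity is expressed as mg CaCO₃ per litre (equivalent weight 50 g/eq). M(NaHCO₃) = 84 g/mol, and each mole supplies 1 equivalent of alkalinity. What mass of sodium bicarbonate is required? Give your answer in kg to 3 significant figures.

Volume: 883 m³ = 883,000 L.
Alkalinity to add: (114 − 68) = 46 mg/L as CaCO₃ × 883,000 L = 40,620 g as CaCO₃.
Equivalents: 40,620 g ÷ 50 g/eq = 812.4 eq.
NaHCO₃ supplies 1 eq per mole → 812.4 mol.
Mass: 812.4 mol × 84 g/mol = 68,240 g.

68.2 kg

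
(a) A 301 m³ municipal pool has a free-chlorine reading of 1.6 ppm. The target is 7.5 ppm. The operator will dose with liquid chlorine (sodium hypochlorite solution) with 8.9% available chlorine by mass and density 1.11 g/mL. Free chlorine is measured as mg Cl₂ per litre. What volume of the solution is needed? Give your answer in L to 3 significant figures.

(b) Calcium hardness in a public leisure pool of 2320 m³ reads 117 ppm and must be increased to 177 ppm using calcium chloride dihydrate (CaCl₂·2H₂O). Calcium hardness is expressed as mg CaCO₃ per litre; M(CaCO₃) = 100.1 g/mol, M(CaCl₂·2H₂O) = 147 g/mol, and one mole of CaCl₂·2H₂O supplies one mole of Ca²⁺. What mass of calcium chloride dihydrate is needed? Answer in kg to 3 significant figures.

(a) 18.0 L; (b) 204 kg

(a) Volume: 301 m³ = 301,000 L.
(a) Chlorine deficit: 7.5 − 1.6 = 5.9 ppm = 5.9 mg/L as Cl₂.
(a) Cl₂ equivalent needed: 5.9 mg/L × 301,000 L = 1,776,000 mg = 1776 g.
(a) Product at 8.9% available chlorine: 1776 / 0.089 = 19,950 g.
(a) Volume at density 1.11 g/mL: 19,950 g ÷ 1.11 g/mL = 17,980 mL.

(b) Volume: 2320 m³ = 2,320,000 L.
(b) Hardness to add: (177 − 117) = 60 mg/L as CaCO₃ × 2,320,000 L = 139,200 g as CaCO₃.
(b) Moles of Ca²⁺ (1 mol Ca²⁺ ≡ 1 mol CaCO₃): 139,200 / 100.1 g/mol = 1391 mol.
(b) Mass of CaCl₂·2H₂O: 1391 × 147 = 204,400 g.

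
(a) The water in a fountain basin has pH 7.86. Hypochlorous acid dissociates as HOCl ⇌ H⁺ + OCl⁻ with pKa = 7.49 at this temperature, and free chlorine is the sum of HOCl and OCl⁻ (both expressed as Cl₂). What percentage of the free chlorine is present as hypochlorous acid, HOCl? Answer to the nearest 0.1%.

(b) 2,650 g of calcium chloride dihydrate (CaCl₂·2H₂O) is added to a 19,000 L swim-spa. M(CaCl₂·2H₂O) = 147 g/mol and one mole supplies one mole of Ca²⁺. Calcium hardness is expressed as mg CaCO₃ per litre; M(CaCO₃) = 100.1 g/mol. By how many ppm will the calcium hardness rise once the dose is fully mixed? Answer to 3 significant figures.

(a) [OCl⁻]/[HOCl] = 10^(pH − pKa) = 10^(7.86 − 7.49) = 10^0.37 = 2.344.
(a) Fraction as HOCl = 1 / (1 + 2.344) = 0.299.

(b) Moles of Ca²⁺: 2,650 g ÷ 147 g/mol = 18.03 mol.
(b) As CaCO₃: 18.03 mol × 100.1 g/mol = 1805 g.
(b) Rise: 1805 g / 19,000 L × 1000 = 94.97 mg/L.

(a) 29.9%; (b) 95.0 ppm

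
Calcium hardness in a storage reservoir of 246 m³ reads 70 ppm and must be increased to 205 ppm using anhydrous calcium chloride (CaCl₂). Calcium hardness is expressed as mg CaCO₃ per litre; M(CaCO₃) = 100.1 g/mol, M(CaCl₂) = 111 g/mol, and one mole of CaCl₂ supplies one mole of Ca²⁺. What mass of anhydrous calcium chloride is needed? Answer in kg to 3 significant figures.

Volume: 246 m³ = 246,000 L.
Hardness to add: (205 − 70) = 135 mg/L as CaCO₃ × 246,000 L = 33,210 g as CaCO₃.
Moles of Ca²⁺ (1 mol Ca²⁺ ≡ 1 mol CaCO₃): 33,210 / 100.1 g/mol = 331.8 mol.
Mass of CaCl₂: 331.8 × 111 = 36,830 g.

36.8 kg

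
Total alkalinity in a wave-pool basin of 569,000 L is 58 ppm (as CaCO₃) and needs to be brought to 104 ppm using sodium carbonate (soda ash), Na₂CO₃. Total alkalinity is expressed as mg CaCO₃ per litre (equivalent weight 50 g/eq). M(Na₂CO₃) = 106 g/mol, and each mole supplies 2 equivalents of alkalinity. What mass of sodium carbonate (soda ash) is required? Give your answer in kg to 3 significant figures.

27.7 kg

Alkalinity to add: (104 − 58) = 46 mg/L as CaCO₃ × 569,000 L = 26,170 g as CaCO₃.
Equivalents: 26,170 g ÷ 50 g/eq = 523.5 eq.
Each mole of Na₂CO₃ supplies 2 eq, so 523.5 / 2 = 261.7 mol.
Mass: 261.7 mol × 106 g/mol = 27,740 g.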